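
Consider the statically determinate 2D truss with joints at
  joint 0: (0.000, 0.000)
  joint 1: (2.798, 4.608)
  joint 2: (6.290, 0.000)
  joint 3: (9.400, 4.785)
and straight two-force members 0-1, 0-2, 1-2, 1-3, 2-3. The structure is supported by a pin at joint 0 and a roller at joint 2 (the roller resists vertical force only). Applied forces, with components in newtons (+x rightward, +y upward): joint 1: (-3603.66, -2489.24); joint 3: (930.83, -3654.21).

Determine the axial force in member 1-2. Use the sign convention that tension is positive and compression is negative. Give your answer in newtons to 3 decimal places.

-1119.153

N=4 nodes, M=5 members, R=3 reactions → 2N=8, M+R=8
member 0 (0-1): L=5.3910, (cx,cy)=(0.5190,0.8548)
member 1 (0-2): L=6.2900, (cx,cy)=(1.0000,0.0000)
member 2 (1-2): L=5.7817, (cx,cy)=(0.6040,-0.7970)
member 3 (1-3): L=6.6044, (cx,cy)=(0.9996,0.0268)
member 4 (2-3): L=5.7069, (cx,cy)=(0.5450,0.8385)
solve A·x = −loads:
  F[0-1] = -1763.1428 N (compression)
  F[0-2] = -1757.7292 N (compression)
  F[1-2] = -1119.1531 N (compression)
  F[1-3] = +3365.7114 N (tension)
  F[2-3] = -4465.8019 N (compression)
  Rx@0 = +2672.8300 N
  Ry@0 = +1507.0710 N
  Ry@2 = +4636.3790 N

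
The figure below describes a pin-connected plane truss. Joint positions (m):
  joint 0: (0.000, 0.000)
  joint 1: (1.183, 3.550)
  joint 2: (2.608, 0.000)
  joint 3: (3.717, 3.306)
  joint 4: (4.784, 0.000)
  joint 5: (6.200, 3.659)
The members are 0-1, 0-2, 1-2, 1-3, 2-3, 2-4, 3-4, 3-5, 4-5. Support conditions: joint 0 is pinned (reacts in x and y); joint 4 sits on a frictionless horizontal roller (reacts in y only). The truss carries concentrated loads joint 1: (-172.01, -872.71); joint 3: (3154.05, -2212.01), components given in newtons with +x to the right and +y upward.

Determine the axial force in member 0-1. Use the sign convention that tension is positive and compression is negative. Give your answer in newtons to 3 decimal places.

950.466

N=6 nodes, M=9 members, R=3 reactions → 2N=12, M+R=12
member 0 (0-1): L=3.7419, (cx,cy)=(0.3161,0.9487)
member 1 (0-2): L=2.6080, (cx,cy)=(1.0000,0.0000)
member 2 (1-2): L=3.8253, (cx,cy)=(0.3725,-0.9280)
member 3 (1-3): L=2.5457, (cx,cy)=(0.9954,-0.0958)
member 4 (2-3): L=3.4870, (cx,cy)=(0.3180,0.9481)
member 5 (2-4): L=2.1760, (cx,cy)=(1.0000,0.0000)
member 6 (3-4): L=3.4739, (cx,cy)=(0.3071,-0.9517)
member 7 (3-5): L=2.5080, (cx,cy)=(0.9900,0.1408)
member 8 (4-5): L=3.9234, (cx,cy)=(0.3609,0.9326)
solve A·x = −loads:
  F[0-1] = +950.4656 N (tension)
  F[0-2] = +2681.5526 N (tension)
  F[1-2] = -2039.9172 N (compression)
  F[1-3] = +1238.1018 N (tension)
  F[2-3] = +1996.7682 N (tension)
  F[2-4] = +1286.6084 N (tension)
  F[3-4] = -4188.9181 N (compression)
  F[3-5] = +0.0000 N (tension)
  F[4-5] = -0.0000 N (compression)
  Rx@0 = -2982.0400 N
  Ry@0 = -901.7162 N
  Ry@4 = +3986.4362 N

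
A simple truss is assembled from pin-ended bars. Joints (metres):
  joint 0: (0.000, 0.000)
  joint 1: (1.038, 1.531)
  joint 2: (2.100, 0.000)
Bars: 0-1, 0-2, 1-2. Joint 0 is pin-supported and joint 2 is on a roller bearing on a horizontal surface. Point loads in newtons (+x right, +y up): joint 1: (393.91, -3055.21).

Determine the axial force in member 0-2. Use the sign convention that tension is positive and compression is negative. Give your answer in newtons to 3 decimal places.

N=3 nodes, M=3 members, R=3 reactions → 2N=6, M+R=6
member 0 (0-1): L=1.8497, (cx,cy)=(0.5612,0.8277)
member 1 (0-2): L=2.1000, (cx,cy)=(1.0000,0.0000)
member 2 (1-2): L=1.8633, (cx,cy)=(0.5700,-0.8217)
solve A·x = −loads:
  F[0-1] = -1519.7345 N (compression)
  F[0-2] = +1246.7407 N (tension)
  F[1-2] = -2187.4054 N (compression)
  Rx@0 = -393.9100 N
  Ry@0 = +1257.8842 N
  Ry@2 = +1797.3258 N

1246.741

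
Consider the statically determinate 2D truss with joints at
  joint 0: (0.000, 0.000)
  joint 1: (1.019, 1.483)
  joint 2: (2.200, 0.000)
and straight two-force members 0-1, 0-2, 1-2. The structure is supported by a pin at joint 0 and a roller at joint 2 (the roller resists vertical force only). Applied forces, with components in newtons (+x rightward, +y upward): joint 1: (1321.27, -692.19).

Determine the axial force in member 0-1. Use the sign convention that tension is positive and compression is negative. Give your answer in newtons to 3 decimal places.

N=3 nodes, M=3 members, R=3 reactions → 2N=6, M+R=6
member 0 (0-1): L=1.7993, (cx,cy)=(0.5663,0.8242)
member 1 (0-2): L=2.2000, (cx,cy)=(1.0000,0.0000)
member 2 (1-2): L=1.8958, (cx,cy)=(0.6230,-0.7823)
solve A·x = −loads:
  F[0-1] = +629.8029 N (tension)
  F[0-2] = +964.6022 N (tension)
  F[1-2] = -1548.4258 N (compression)
  Rx@0 = -1321.2700 N
  Ry@0 = -519.0759 N
  Ry@2 = +1211.2659 N

629.803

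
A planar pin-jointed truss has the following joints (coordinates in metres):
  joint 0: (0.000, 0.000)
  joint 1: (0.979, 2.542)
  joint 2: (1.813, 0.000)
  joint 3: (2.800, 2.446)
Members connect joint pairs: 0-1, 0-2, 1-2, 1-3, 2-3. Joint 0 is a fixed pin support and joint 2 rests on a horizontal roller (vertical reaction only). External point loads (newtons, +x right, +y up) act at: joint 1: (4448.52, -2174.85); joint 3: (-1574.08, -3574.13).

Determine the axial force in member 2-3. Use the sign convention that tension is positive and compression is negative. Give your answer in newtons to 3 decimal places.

-3861.481

N=4 nodes, M=5 members, R=3 reactions → 2N=8, M+R=8
member 0 (0-1): L=2.7240, (cx,cy)=(0.3594,0.9332)
member 1 (0-2): L=1.8130, (cx,cy)=(1.0000,0.0000)
member 2 (1-2): L=2.6753, (cx,cy)=(0.3117,-0.9502)
member 3 (1-3): L=1.8235, (cx,cy)=(0.9986,-0.0526)
member 4 (2-3): L=2.6376, (cx,cy)=(0.3742,0.9273)
solve A·x = −loads:
  F[0-1] = +5421.1099 N (tension)
  F[0-2] = +926.1081 N (tension)
  F[1-2] = -7605.9614 N (compression)
  F[1-3] = -129.2942 N (compression)
  F[2-3] = -3861.4805 N (compression)
  Rx@0 = -2874.4400 N
  Ry@0 = -5058.8966 N
  Ry@2 = +10807.8766 N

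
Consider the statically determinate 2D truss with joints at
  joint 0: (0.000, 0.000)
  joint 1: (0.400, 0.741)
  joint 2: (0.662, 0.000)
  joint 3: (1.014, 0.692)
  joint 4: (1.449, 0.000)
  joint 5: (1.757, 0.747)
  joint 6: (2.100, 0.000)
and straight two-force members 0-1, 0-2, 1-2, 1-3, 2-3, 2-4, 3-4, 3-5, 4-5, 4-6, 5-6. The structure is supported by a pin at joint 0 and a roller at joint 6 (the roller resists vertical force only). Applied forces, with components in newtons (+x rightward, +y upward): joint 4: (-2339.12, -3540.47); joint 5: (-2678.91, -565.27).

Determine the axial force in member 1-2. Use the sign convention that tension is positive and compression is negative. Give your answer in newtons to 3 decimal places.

2439.546

N=7 nodes, M=11 members, R=3 reactions → 2N=14, M+R=14
member 0 (0-1): L=0.8421, (cx,cy)=(0.4750,0.8800)
member 1 (0-2): L=0.6620, (cx,cy)=(1.0000,0.0000)
member 2 (1-2): L=0.7860, (cx,cy)=(0.3334,-0.9428)
member 3 (1-3): L=0.6160, (cx,cy)=(0.9968,-0.0796)
member 4 (2-3): L=0.7764, (cx,cy)=(0.4534,0.8913)
member 5 (2-4): L=0.7870, (cx,cy)=(1.0000,0.0000)
member 6 (3-4): L=0.8174, (cx,cy)=(0.5322,-0.8466)
member 7 (3-5): L=0.7450, (cx,cy)=(0.9973,0.0738)
member 8 (4-5): L=0.8080, (cx,cy)=(0.3812,0.9245)
member 9 (4-6): L=0.6510, (cx,cy)=(1.0000,0.0000)
member 10 (5-6): L=0.8220, (cx,cy)=(0.4173,-0.9088)
solve A·x = −loads:
  F[0-1] = -2435.0691 N (compression)
  F[0-2] = -3861.3230 N (compression)
  F[1-2] = +2439.5460 N (tension)
  F[1-3] = -1976.1988 N (compression)
  F[2-3] = -2580.4690 N (compression)
  F[2-4] = -1878.1472 N (compression)
  F[3-4] = +2156.1369 N (tension)
  F[3-5] = -4299.1020 N (compression)
  F[4-5] = +1855.1025 N (tension)
  F[4-6] = +901.3233 N (tension)
  F[5-6] = -2159.9811 N (compression)
  Rx@0 = +5018.0300 N
  Ry@0 = +2142.7997 N
  Ry@6 = +1962.9403 N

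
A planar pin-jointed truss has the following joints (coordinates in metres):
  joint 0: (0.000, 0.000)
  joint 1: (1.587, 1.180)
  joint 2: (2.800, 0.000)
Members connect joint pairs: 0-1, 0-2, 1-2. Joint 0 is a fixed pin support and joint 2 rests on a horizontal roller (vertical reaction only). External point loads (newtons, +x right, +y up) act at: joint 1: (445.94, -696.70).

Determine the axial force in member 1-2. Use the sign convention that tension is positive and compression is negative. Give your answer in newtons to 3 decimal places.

N=3 nodes, M=3 members, R=3 reactions → 2N=6, M+R=6
member 0 (0-1): L=1.9776, (cx,cy)=(0.8025,0.5967)
member 1 (0-2): L=2.8000, (cx,cy)=(1.0000,0.0000)
member 2 (1-2): L=1.6923, (cx,cy)=(0.7168,-0.6973)
solve A·x = −loads:
  F[0-1] = -190.8711 N (compression)
  F[0-2] = +599.1104 N (tension)
  F[1-2] = -835.8244 N (compression)
  Rx@0 = -445.9400 N
  Ry@0 = +113.8885 N
  Ry@2 = +582.8115 N

-835.824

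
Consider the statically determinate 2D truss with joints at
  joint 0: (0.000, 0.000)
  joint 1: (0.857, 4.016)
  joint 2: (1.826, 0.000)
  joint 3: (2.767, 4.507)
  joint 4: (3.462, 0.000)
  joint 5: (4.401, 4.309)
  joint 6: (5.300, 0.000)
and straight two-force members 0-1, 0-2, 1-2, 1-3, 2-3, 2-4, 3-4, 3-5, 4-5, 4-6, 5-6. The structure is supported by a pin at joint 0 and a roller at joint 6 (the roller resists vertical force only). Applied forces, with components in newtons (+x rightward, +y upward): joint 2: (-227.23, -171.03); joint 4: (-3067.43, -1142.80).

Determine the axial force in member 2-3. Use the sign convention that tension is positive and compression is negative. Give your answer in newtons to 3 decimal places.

-287.503

N=7 nodes, M=11 members, R=3 reactions → 2N=14, M+R=14
member 0 (0-1): L=4.1064, (cx,cy)=(0.2087,0.9780)
member 1 (0-2): L=1.8260, (cx,cy)=(1.0000,0.0000)
member 2 (1-2): L=4.1312, (cx,cy)=(0.2346,-0.9721)
member 3 (1-3): L=1.9721, (cx,cy)=(0.9685,0.2490)
member 4 (2-3): L=4.6042, (cx,cy)=(0.2044,0.9789)
member 5 (2-4): L=1.6360, (cx,cy)=(1.0000,0.0000)
member 6 (3-4): L=4.5603, (cx,cy)=(0.1524,-0.9883)
member 7 (3-5): L=1.6460, (cx,cy)=(0.9927,-0.1203)
member 8 (4-5): L=4.4101, (cx,cy)=(0.2129,0.9771)
member 9 (4-6): L=1.8380, (cx,cy)=(1.0000,0.0000)
member 10 (5-6): L=4.4018, (cx,cy)=(0.2042,-0.9789)
solve A·x = −loads:
  F[0-1] = -519.8671 N (compression)
  F[0-2] = -3186.1651 N (compression)
  F[1-2] = +465.4489 N (tension)
  F[1-3] = -224.7449 N (compression)
  F[2-3] = -287.5030 N (compression)
  F[2-4] = -2791.0026 N (compression)
  F[3-4] = +382.4153 N (tension)
  F[3-5] = -337.1571 N (compression)
  F[4-5] = +782.8017 N (tension)
  F[4-6] = +168.0352 N (tension)
  F[5-6] = -822.7524 N (compression)
  Rx@0 = +3294.6600 N
  Ry@0 = +508.4197 N
  Ry@6 = +805.4103 N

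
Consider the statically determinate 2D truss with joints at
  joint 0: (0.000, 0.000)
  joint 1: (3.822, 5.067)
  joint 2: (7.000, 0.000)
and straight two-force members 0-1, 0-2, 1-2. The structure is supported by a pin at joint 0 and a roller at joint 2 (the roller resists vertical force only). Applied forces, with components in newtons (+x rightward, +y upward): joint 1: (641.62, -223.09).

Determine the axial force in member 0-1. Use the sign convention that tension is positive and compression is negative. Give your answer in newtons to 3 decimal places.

454.885

N=3 nodes, M=3 members, R=3 reactions → 2N=6, M+R=6
member 0 (0-1): L=6.3468, (cx,cy)=(0.6022,0.7984)
member 1 (0-2): L=7.0000, (cx,cy)=(1.0000,0.0000)
member 2 (1-2): L=5.9812, (cx,cy)=(0.5313,-0.8472)
solve A·x = −loads:
  F[0-1] = +454.8850 N (tension)
  F[0-2] = +367.6924 N (tension)
  F[1-2] = -692.0150 N (compression)
  Rx@0 = -641.6200 N
  Ry@0 = -363.1584 N
  Ry@2 = +586.2484 N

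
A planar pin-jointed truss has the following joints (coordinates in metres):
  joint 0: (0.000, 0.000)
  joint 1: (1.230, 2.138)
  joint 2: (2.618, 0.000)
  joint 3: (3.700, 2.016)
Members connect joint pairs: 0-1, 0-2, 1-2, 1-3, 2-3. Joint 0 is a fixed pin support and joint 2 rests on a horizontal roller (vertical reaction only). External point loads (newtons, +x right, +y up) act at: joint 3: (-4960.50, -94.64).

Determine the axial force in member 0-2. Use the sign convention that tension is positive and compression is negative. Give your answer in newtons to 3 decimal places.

-2785.427

N=4 nodes, M=5 members, R=3 reactions → 2N=8, M+R=8
member 0 (0-1): L=2.4666, (cx,cy)=(0.4987,0.8668)
member 1 (0-2): L=2.6180, (cx,cy)=(1.0000,0.0000)
member 2 (1-2): L=2.5490, (cx,cy)=(0.5445,-0.8387)
member 3 (1-3): L=2.4730, (cx,cy)=(0.9988,-0.0493)
member 4 (2-3): L=2.2880, (cx,cy)=(0.4729,0.8811)
solve A·x = −loads:
  F[0-1] = -4361.7552 N (compression)
  F[0-2] = -2785.4272 N (compression)
  F[1-2] = +4789.2529 N (tension)
  F[1-3] = -4788.7448 N (compression)
  F[2-3] = -375.5251 N (compression)
  Rx@0 = +4960.5000 N
  Ry@0 = +3780.7363 N
  Ry@2 = -3686.0963 N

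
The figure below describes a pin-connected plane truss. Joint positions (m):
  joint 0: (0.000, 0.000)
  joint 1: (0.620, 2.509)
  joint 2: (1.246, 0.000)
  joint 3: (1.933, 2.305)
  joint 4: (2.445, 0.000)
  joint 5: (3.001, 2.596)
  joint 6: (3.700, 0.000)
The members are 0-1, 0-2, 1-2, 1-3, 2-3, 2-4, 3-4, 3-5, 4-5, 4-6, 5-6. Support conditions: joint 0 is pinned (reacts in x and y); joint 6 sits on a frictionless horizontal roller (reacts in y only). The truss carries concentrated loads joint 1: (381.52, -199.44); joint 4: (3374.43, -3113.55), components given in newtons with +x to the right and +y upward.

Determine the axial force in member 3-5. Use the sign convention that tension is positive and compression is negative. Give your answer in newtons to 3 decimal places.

-1250.251

N=7 nodes, M=11 members, R=3 reactions → 2N=14, M+R=14
member 0 (0-1): L=2.5845, (cx,cy)=(0.2399,0.9708)
member 1 (0-2): L=1.2460, (cx,cy)=(1.0000,0.0000)
member 2 (1-2): L=2.5859, (cx,cy)=(0.2421,-0.9703)
member 3 (1-3): L=1.3288, (cx,cy)=(0.9881,-0.1535)
member 4 (2-3): L=2.4052, (cx,cy)=(0.2856,0.9583)
member 5 (2-4): L=1.1990, (cx,cy)=(1.0000,0.0000)
member 6 (3-4): L=2.3612, (cx,cy)=(0.2168,-0.9762)
member 7 (3-5): L=1.1069, (cx,cy)=(0.9648,0.2629)
member 8 (4-5): L=2.6549, (cx,cy)=(0.2094,0.9778)
member 9 (4-6): L=1.2550, (cx,cy)=(1.0000,0.0000)
member 10 (5-6): L=2.6885, (cx,cy)=(0.2600,-0.9656)
solve A·x = −loads:
  F[0-1] = -992.3692 N (compression)
  F[0-2] = +3994.0139 N (tension)
  F[1-2] = +922.3404 N (tension)
  F[1-3] = -852.9773 N (compression)
  F[2-3] = -933.8092 N (compression)
  F[2-4] = +4484.0195 N (tension)
  F[3-4] = +445.8838 N (tension)
  F[3-5] = -1250.2512 N (compression)
  F[4-5] = +2739.0142 N (tension)
  F[4-6] = +632.6540 N (tension)
  F[5-6] = -2433.2831 N (compression)
  Rx@0 = -3755.9500 N
  Ry@0 = +963.3910 N
  Ry@6 = +2349.5990 N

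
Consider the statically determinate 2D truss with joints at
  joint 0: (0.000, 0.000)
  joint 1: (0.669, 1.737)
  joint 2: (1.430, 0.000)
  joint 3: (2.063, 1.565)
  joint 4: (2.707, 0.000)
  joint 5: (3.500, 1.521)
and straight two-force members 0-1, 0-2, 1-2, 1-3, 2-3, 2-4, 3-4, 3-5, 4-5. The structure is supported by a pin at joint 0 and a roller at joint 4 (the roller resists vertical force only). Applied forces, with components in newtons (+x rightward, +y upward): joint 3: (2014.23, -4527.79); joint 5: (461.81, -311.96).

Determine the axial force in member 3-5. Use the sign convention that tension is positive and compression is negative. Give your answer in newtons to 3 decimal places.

614.932

N=6 nodes, M=9 members, R=3 reactions → 2N=12, M+R=12
member 0 (0-1): L=1.8614, (cx,cy)=(0.3594,0.9332)
member 1 (0-2): L=1.4300, (cx,cy)=(1.0000,0.0000)
member 2 (1-2): L=1.8964, (cx,cy)=(0.4013,-0.9160)
member 3 (1-3): L=1.4046, (cx,cy)=(0.9925,-0.1225)
member 4 (2-3): L=1.6882, (cx,cy)=(0.3750,0.9270)
member 5 (2-4): L=1.2770, (cx,cy)=(1.0000,0.0000)
member 6 (3-4): L=1.6923, (cx,cy)=(0.3805,-0.9248)
member 7 (3-5): L=1.4377, (cx,cy)=(0.9995,-0.0306)
member 8 (4-5): L=1.7153, (cx,cy)=(0.4623,0.8867)
solve A·x = −loads:
  F[0-1] = +469.5629 N (tension)
  F[0-2] = +2307.2739 N (tension)
  F[1-2] = -529.7664 N (compression)
  F[1-3] = +384.2474 N (tension)
  F[2-3] = +523.4297 N (tension)
  F[2-4] = +1898.4180 N (tension)
  F[3-4] = -5390.3458 N (compression)
  F[3-5] = +614.9317 N (tension)
  F[4-5] = -330.5892 N (compression)
  Rx@0 = -2476.0400 N
  Ry@0 = -438.1864 N
  Ry@4 = +5277.9364 N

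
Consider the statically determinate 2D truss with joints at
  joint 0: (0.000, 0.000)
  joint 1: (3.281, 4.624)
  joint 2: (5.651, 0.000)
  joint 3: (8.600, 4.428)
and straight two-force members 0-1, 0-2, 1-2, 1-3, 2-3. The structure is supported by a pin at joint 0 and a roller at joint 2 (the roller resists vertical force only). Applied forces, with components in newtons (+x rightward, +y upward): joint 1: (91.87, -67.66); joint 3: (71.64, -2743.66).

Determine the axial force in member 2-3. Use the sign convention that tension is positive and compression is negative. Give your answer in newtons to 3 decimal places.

N=4 nodes, M=5 members, R=3 reactions → 2N=8, M+R=8
member 0 (0-1): L=5.6698, (cx,cy)=(0.5787,0.8156)
member 1 (0-2): L=5.6510, (cx,cy)=(1.0000,0.0000)
member 2 (1-2): L=5.1960, (cx,cy)=(0.4561,-0.8899)
member 3 (1-3): L=5.3226, (cx,cy)=(0.9993,-0.0368)
member 4 (2-3): L=5.3201, (cx,cy)=(0.5543,0.8323)
solve A·x = −loads:
  F[0-1] = +1881.8211 N (tension)
  F[0-2] = -925.4673 N (compression)
  F[1-2] = -1877.3429 N (compression)
  F[1-3] = +1854.6612 N (tension)
  F[2-3] = -3214.3821 N (compression)
  Rx@0 = -163.5100 N
  Ry@0 = -1534.7245 N
  Ry@2 = +4346.0445 N

-3214.382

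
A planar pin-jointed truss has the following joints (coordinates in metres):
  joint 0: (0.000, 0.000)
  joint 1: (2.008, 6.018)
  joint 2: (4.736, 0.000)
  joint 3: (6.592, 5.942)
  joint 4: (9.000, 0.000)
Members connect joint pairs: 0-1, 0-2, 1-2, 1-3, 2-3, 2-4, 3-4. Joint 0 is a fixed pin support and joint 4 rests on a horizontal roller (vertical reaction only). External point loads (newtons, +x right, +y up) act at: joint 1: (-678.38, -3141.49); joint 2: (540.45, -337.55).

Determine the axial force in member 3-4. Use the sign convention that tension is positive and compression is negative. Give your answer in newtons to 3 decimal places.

N=5 nodes, M=7 members, R=3 reactions → 2N=10, M+R=10
member 0 (0-1): L=6.3442, (cx,cy)=(0.3165,0.9486)
member 1 (0-2): L=4.7360, (cx,cy)=(1.0000,0.0000)
member 2 (1-2): L=6.6074, (cx,cy)=(0.4129,-0.9108)
member 3 (1-3): L=4.5846, (cx,cy)=(0.9999,-0.0166)
member 4 (2-3): L=6.2251, (cx,cy)=(0.2981,0.9545)
member 5 (2-4): L=4.2640, (cx,cy)=(1.0000,0.0000)
member 6 (3-4): L=6.4114, (cx,cy)=(0.3756,-0.9268)
solve A·x = −loads:
  F[0-1] = -3219.6489 N (compression)
  F[0-2] = +881.1258 N (tension)
  F[1-2] = -90.4029 N (compression)
  F[1-3] = -303.3931 N (compression)
  F[2-3] = +439.8946 N (tension)
  F[2-4] = +172.1982 N (tension)
  F[3-4] = -458.4835 N (compression)
  Rx@0 = +137.9300 N
  Ry@0 = +3054.1225 N
  Ry@4 = +424.9175 N

-458.484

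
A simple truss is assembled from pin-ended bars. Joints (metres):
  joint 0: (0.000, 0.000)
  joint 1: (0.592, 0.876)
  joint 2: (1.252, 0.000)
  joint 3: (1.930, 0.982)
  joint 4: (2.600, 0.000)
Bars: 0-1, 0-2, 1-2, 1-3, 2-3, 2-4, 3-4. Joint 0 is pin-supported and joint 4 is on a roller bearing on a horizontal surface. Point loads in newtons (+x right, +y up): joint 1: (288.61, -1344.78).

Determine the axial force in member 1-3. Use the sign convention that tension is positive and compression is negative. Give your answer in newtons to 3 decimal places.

-587.679

N=5 nodes, M=7 members, R=3 reactions → 2N=10, M+R=10
member 0 (0-1): L=1.0573, (cx,cy)=(0.5599,0.8285)
member 1 (0-2): L=1.2520, (cx,cy)=(1.0000,0.0000)
member 2 (1-2): L=1.0968, (cx,cy)=(0.6017,-0.7987)
member 3 (1-3): L=1.3422, (cx,cy)=(0.9969,0.0790)
member 4 (2-3): L=1.1933, (cx,cy)=(0.5682,0.8229)
member 5 (2-4): L=1.3480, (cx,cy)=(1.0000,0.0000)
member 6 (3-4): L=1.1888, (cx,cy)=(0.5636,-0.8260)
solve A·x = −loads:
  F[0-1] = -1136.1465 N (compression)
  F[0-2] = +924.7698 N (tension)
  F[1-2] = -563.2351 N (compression)
  F[1-3] = -587.6791 N (compression)
  F[2-3] = +546.6509 N (tension)
  F[2-4] = +275.2564 N (tension)
  F[3-4] = -488.3914 N (compression)
  Rx@0 = -288.6100 N
  Ry@0 = +941.3446 N
  Ry@4 = +403.4354 N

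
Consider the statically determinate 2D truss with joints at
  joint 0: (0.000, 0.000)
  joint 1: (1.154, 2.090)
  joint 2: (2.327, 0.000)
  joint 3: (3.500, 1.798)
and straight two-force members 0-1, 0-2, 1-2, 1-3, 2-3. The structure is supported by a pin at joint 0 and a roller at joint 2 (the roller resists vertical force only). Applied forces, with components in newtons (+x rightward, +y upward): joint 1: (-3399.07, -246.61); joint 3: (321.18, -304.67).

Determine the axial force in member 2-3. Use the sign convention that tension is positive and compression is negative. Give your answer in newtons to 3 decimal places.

N=4 nodes, M=5 members, R=3 reactions → 2N=8, M+R=8
member 0 (0-1): L=2.3874, (cx,cy)=(0.4834,0.8754)
member 1 (0-2): L=2.3270, (cx,cy)=(1.0000,0.0000)
member 2 (1-2): L=2.3967, (cx,cy)=(0.4894,-0.8720)
member 3 (1-3): L=2.3641, (cx,cy)=(0.9923,-0.1235)
member 4 (2-3): L=2.1468, (cx,cy)=(0.5464,0.8375)
solve A·x = −loads:
  F[0-1] = -3170.4245 N (compression)
  F[0-2] = -1545.4171 N (compression)
  F[1-2] = +2831.2631 N (tension)
  F[1-3] = +484.6055 N (tension)
  F[2-3] = -292.3062 N (compression)
  Rx@0 = +3077.8900 N
  Ry@0 = +2775.4492 N
  Ry@2 = -2224.1692 N

-292.306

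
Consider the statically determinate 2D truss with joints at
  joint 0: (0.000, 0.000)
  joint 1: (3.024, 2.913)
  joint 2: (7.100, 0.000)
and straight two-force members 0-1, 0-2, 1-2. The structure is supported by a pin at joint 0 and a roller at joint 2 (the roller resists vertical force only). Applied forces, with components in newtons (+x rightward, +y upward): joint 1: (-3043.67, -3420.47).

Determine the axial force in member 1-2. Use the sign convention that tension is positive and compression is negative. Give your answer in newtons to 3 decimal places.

-357.848

N=3 nodes, M=3 members, R=3 reactions → 2N=6, M+R=6
member 0 (0-1): L=4.1988, (cx,cy)=(0.7202,0.6938)
member 1 (0-2): L=7.1000, (cx,cy)=(1.0000,0.0000)
member 2 (1-2): L=5.0099, (cx,cy)=(0.8136,-0.5814)
solve A·x = −loads:
  F[0-1] = -4630.3860 N (compression)
  F[0-2] = +291.1396 N (tension)
  F[1-2] = -357.8477 N (compression)
  Rx@0 = +3043.6700 N
  Ry@0 = +3212.4009 N
  Ry@2 = +208.0691 N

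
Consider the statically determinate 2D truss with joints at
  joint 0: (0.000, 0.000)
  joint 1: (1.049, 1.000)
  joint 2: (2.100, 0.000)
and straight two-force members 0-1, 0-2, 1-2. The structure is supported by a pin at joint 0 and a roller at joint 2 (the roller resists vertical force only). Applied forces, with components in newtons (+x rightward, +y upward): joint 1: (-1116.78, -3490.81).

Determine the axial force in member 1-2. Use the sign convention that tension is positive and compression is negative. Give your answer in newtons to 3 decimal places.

-1758.195

N=3 nodes, M=3 members, R=3 reactions → 2N=6, M+R=6
member 0 (0-1): L=1.4493, (cx,cy)=(0.7238,0.6900)
member 1 (0-2): L=2.1000, (cx,cy)=(1.0000,0.0000)
member 2 (1-2): L=1.4507, (cx,cy)=(0.7245,-0.6893)
solve A·x = −loads:
  F[0-1] = -3302.7077 N (compression)
  F[0-2] = +1273.7518 N (tension)
  F[1-2] = -1758.1947 N (compression)
  Rx@0 = +1116.7800 N
  Ry@0 = +2278.8673 N
  Ry@2 = +1211.9427 N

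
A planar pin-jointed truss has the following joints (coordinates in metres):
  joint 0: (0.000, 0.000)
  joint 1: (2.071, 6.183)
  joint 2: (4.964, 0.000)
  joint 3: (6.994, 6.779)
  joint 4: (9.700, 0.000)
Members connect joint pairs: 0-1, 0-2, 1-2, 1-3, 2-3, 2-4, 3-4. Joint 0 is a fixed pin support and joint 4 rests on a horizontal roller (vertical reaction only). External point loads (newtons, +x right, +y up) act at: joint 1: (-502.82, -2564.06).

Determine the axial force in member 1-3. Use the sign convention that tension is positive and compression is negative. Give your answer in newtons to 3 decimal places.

-165.705

N=5 nodes, M=7 members, R=3 reactions → 2N=10, M+R=10
member 0 (0-1): L=6.5206, (cx,cy)=(0.3176,0.9482)
member 1 (0-2): L=4.9640, (cx,cy)=(1.0000,0.0000)
member 2 (1-2): L=6.8263, (cx,cy)=(0.4238,-0.9058)
member 3 (1-3): L=4.9589, (cx,cy)=(0.9928,0.1202)
member 4 (2-3): L=7.0764, (cx,cy)=(0.2869,0.9580)
member 5 (2-4): L=4.7360, (cx,cy)=(1.0000,0.0000)
member 6 (3-4): L=7.2991, (cx,cy)=(0.3707,-0.9287)
solve A·x = −loads:
  F[0-1] = -2464.7480 N (compression)
  F[0-2] = +280.0029 N (tension)
  F[1-2] = -272.5312 N (compression)
  F[1-3] = -165.7054 N (compression)
  F[2-3] = +257.6769 N (tension)
  F[2-4] = +90.5850 N (tension)
  F[3-4] = -244.3428 N (compression)
  Rx@0 = +502.8200 N
  Ry@0 = +2337.1288 N
  Ry@4 = +226.9312 N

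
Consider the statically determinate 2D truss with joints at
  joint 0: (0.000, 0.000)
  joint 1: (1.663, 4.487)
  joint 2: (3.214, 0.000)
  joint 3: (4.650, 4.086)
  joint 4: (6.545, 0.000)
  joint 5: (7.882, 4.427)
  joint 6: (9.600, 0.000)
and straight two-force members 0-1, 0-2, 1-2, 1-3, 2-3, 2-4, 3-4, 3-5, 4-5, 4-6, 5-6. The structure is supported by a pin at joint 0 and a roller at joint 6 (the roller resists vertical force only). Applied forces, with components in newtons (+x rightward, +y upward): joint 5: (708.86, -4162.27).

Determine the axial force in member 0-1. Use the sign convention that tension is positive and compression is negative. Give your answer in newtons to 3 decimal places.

N=7 nodes, M=11 members, R=3 reactions → 2N=14, M+R=14
member 0 (0-1): L=4.7853, (cx,cy)=(0.3475,0.9377)
member 1 (0-2): L=3.2140, (cx,cy)=(1.0000,0.0000)
member 2 (1-2): L=4.7475, (cx,cy)=(0.3267,-0.9451)
member 3 (1-3): L=3.0138, (cx,cy)=(0.9911,-0.1331)
member 4 (2-3): L=4.3310, (cx,cy)=(0.3316,0.9434)
member 5 (2-4): L=3.3310, (cx,cy)=(1.0000,0.0000)
member 6 (3-4): L=4.5040, (cx,cy)=(0.4207,-0.9072)
member 7 (3-5): L=3.2499, (cx,cy)=(0.9945,0.1049)
member 8 (4-5): L=4.6245, (cx,cy)=(0.2891,0.9573)
member 9 (4-6): L=3.0550, (cx,cy)=(1.0000,0.0000)
member 10 (5-6): L=4.7487, (cx,cy)=(0.3618,-0.9323)
solve A·x = −loads:
  F[0-1] = -445.7696 N (compression)
  F[0-2] = +863.7762 N (tension)
  F[1-2] = +486.8489 N (tension)
  F[1-3] = -316.7855 N (compression)
  F[2-3] = -487.7241 N (compression)
  F[2-4] = +1184.5405 N (tension)
  F[3-4] = +386.5142 N (tension)
  F[3-5] = -641.8426 N (compression)
  F[4-5] = -366.2818 N (compression)
  F[4-6] = +1453.0566 N (tension)
  F[5-6] = -4016.3470 N (compression)
  Rx@0 = -708.8600 N
  Ry@0 = +417.9851 N
  Ry@6 = +3744.2849 N

-445.770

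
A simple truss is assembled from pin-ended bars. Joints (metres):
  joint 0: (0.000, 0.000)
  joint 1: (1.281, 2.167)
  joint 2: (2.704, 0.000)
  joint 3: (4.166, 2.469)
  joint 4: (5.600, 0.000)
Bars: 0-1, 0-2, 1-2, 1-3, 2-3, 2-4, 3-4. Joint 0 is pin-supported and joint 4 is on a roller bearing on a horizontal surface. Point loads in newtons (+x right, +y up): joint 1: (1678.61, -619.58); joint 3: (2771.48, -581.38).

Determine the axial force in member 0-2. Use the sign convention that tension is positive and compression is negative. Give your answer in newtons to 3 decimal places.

N=5 nodes, M=7 members, R=3 reactions → 2N=10, M+R=10
member 0 (0-1): L=2.5173, (cx,cy)=(0.5089,0.8608)
member 1 (0-2): L=2.7040, (cx,cy)=(1.0000,0.0000)
member 2 (1-2): L=2.5925, (cx,cy)=(0.5489,-0.8359)
member 3 (1-3): L=2.9008, (cx,cy)=(0.9946,0.1041)
member 4 (2-3): L=2.8694, (cx,cy)=(0.5095,0.8605)
member 5 (2-4): L=2.8960, (cx,cy)=(1.0000,0.0000)
member 6 (3-4): L=2.8552, (cx,cy)=(0.5022,-0.8647)
solve A·x = −loads:
  F[0-1] = +1445.9861 N (tension)
  F[0-2] = +3714.2616 N (tension)
  F[1-2] = -2197.3922 N (compression)
  F[1-3] = +264.8076 N (tension)
  F[2-3] = +2134.6372 N (tension)
  F[2-4] = +1420.4801 N (tension)
  F[3-4] = -2828.3068 N (compression)
  Rx@0 = -4450.0900 N
  Ry@0 = -1244.7620 N
  Ry@4 = +2445.7220 N

3714.262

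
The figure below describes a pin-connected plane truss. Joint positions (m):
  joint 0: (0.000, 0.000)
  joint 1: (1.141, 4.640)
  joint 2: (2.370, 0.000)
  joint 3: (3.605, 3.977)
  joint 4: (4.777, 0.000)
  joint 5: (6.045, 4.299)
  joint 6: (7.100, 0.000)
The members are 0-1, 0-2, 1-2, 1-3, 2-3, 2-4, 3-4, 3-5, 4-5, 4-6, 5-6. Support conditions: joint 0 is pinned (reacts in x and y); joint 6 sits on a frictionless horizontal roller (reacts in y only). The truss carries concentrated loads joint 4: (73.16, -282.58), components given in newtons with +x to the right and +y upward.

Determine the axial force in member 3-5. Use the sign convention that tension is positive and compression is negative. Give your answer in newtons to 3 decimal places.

-107.823

N=7 nodes, M=11 members, R=3 reactions → 2N=14, M+R=14
member 0 (0-1): L=4.7782, (cx,cy)=(0.2388,0.9711)
member 1 (0-2): L=2.3700, (cx,cy)=(1.0000,0.0000)
member 2 (1-2): L=4.8000, (cx,cy)=(0.2560,-0.9667)
member 3 (1-3): L=2.5516, (cx,cy)=(0.9657,-0.2598)
member 4 (2-3): L=4.1643, (cx,cy)=(0.2966,0.9550)
member 5 (2-4): L=2.4070, (cx,cy)=(1.0000,0.0000)
member 6 (3-4): L=4.1461, (cx,cy)=(0.2827,-0.9592)
member 7 (3-5): L=2.4612, (cx,cy)=(0.9914,0.1308)
member 8 (4-5): L=4.4821, (cx,cy)=(0.2829,0.9591)
member 9 (4-6): L=2.3230, (cx,cy)=(1.0000,0.0000)
member 10 (5-6): L=4.4266, (cx,cy)=(0.2383,-0.9712)
solve A·x = −loads:
  F[0-1] = -95.2097 N (compression)
  F[0-2] = +95.8953 N (tension)
  F[1-2] = +109.7973 N (tension)
  F[1-3] = -52.6565 N (compression)
  F[2-3] = -111.1371 N (compression)
  F[2-4] = +156.9673 N (tension)
  F[3-4] = +81.6799 N (tension)
  F[3-5] = -107.8230 N (compression)
  F[4-5] = +212.9299 N (tension)
  F[4-6] = +46.6577 N (tension)
  F[5-6] = -195.7659 N (compression)
  Rx@0 = -73.1600 N
  Ry@0 = +92.4554 N
  Ry@6 = +190.1246 N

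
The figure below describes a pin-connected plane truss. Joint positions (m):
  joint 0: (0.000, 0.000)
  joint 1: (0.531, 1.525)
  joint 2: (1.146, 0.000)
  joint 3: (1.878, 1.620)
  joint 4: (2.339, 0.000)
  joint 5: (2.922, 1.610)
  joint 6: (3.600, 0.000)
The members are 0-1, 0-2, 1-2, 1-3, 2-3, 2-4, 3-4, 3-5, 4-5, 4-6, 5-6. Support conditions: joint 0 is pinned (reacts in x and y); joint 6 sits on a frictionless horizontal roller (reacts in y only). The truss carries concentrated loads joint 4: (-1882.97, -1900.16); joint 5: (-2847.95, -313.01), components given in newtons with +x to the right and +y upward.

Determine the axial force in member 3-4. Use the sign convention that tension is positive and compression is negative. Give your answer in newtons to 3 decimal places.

N=7 nodes, M=11 members, R=3 reactions → 2N=14, M+R=14
member 0 (0-1): L=1.6148, (cx,cy)=(0.3288,0.9444)
member 1 (0-2): L=1.1460, (cx,cy)=(1.0000,0.0000)
member 2 (1-2): L=1.6443, (cx,cy)=(0.3740,-0.9274)
member 3 (1-3): L=1.3503, (cx,cy)=(0.9975,0.0704)
member 4 (2-3): L=1.7777, (cx,cy)=(0.4118,0.9113)
member 5 (2-4): L=1.1930, (cx,cy)=(1.0000,0.0000)
member 6 (3-4): L=1.6843, (cx,cy)=(0.2737,-0.9618)
member 7 (3-5): L=1.0440, (cx,cy)=(1.0000,-0.0096)
member 8 (4-5): L=1.7123, (cx,cy)=(0.3405,0.9403)
member 9 (4-6): L=1.2610, (cx,cy)=(1.0000,0.0000)
member 10 (5-6): L=1.7469, (cx,cy)=(0.3881,-0.9216)
solve A·x = −loads:
  F[0-1] = -2115.8679 N (compression)
  F[0-2] = -4035.1531 N (compression)
  F[1-2] = +2043.5368 N (tension)
  F[1-3] = -1463.6979 N (compression)
  F[2-3] = -2079.7203 N (compression)
  F[2-4] = -2414.4875 N (compression)
  F[3-4] = +2106.3421 N (tension)
  F[3-5] = -2893.0744 N (compression)
  F[4-5] = -133.7414 N (compression)
  F[4-6] = +90.5275 N (tension)
  F[5-6] = -233.2533 N (compression)
  Rx@0 = +4730.9200 N
  Ry@0 = +1998.2006 N
  Ry@6 = +214.9694 N

2106.342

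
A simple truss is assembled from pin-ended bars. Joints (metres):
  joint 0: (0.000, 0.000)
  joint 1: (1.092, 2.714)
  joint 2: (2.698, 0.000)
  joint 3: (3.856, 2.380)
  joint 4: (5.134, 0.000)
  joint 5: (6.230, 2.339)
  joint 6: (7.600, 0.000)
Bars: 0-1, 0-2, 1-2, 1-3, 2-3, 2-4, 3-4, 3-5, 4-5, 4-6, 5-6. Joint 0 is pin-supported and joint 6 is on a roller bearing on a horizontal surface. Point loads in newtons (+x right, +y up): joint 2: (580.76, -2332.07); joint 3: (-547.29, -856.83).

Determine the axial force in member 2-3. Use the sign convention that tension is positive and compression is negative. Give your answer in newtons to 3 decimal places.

-41.146

N=7 nodes, M=11 members, R=3 reactions → 2N=14, M+R=14
member 0 (0-1): L=2.9255, (cx,cy)=(0.3733,0.9277)
member 1 (0-2): L=2.6980, (cx,cy)=(1.0000,0.0000)
member 2 (1-2): L=3.1536, (cx,cy)=(0.5093,-0.8606)
member 3 (1-3): L=2.7841, (cx,cy)=(0.9928,-0.1200)
member 4 (2-3): L=2.6468, (cx,cy)=(0.4375,0.8992)
member 5 (2-4): L=2.4360, (cx,cy)=(1.0000,0.0000)
member 6 (3-4): L=2.7014, (cx,cy)=(0.4731,-0.8810)
member 7 (3-5): L=2.3744, (cx,cy)=(0.9999,-0.0173)
member 8 (4-5): L=2.5830, (cx,cy)=(0.4243,0.9055)
member 9 (4-6): L=2.4660, (cx,cy)=(1.0000,0.0000)
member 10 (5-6): L=2.7107, (cx,cy)=(0.5054,-0.8629)
solve A·x = −loads:
  F[0-1] = -2261.1067 N (compression)
  F[0-2] = +877.4866 N (tension)
  F[1-2] = +2752.7760 N (tension)
  F[1-3] = -2262.2427 N (compression)
  F[2-3] = -41.1455 N (compression)
  F[2-4] = +1716.6164 N (tension)
  F[3-4] = -1216.2252 N (compression)
  F[3-5] = -1141.4098 N (compression)
  F[4-5] = +1183.3159 N (tension)
  F[4-6] = +639.1528 N (tension)
  F[5-6] = -1264.6299 N (compression)
  Rx@0 = -33.4700 N
  Ry@0 = +2097.6748 N
  Ry@6 = +1091.2251 N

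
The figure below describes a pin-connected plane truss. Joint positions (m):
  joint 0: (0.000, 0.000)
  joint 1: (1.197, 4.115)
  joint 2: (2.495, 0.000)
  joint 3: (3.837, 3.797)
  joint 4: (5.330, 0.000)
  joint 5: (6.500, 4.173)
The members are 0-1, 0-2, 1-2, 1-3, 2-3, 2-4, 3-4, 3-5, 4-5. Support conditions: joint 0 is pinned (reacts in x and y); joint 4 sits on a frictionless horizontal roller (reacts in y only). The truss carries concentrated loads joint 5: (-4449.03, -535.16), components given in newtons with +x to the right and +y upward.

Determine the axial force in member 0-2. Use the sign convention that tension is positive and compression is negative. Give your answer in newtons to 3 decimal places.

N=6 nodes, M=9 members, R=3 reactions → 2N=12, M+R=12
member 0 (0-1): L=4.2856, (cx,cy)=(0.2793,0.9602)
member 1 (0-2): L=2.4950, (cx,cy)=(1.0000,0.0000)
member 2 (1-2): L=4.3149, (cx,cy)=(0.3008,-0.9537)
member 3 (1-3): L=2.6591, (cx,cy)=(0.9928,-0.1196)
member 4 (2-3): L=4.0272, (cx,cy)=(0.3332,0.9428)
member 5 (2-4): L=2.8350, (cx,cy)=(1.0000,0.0000)
member 6 (3-4): L=4.0800, (cx,cy)=(0.3659,-0.9306)
member 7 (3-5): L=2.6894, (cx,cy)=(0.9902,0.1398)
member 8 (4-5): L=4.3339, (cx,cy)=(0.2700,0.9629)
solve A·x = −loads:
  F[0-1] = -3505.2982 N (compression)
  F[0-2] = -3469.9652 N (compression)
  F[1-2] = +3797.1997 N (tension)
  F[1-3] = -2136.6755 N (compression)
  F[2-3] = -3840.8451 N (compression)
  F[2-4] = -1047.7818 N (compression)
  F[3-4] = +2937.5228 N (tension)
  F[3-5] = -4520.5824 N (compression)
  F[4-5] = +100.5857 N (tension)
  Rx@0 = +4449.0300 N
  Ry@0 = +3365.7908 N
  Ry@4 = -2830.6308 N

-3469.965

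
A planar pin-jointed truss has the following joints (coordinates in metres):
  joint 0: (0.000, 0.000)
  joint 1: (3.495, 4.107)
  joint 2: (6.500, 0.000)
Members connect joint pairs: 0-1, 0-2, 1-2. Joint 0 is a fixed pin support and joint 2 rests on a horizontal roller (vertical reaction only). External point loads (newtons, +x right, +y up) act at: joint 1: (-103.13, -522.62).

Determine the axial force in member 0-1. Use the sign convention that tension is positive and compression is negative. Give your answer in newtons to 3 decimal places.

N=3 nodes, M=3 members, R=3 reactions → 2N=6, M+R=6
member 0 (0-1): L=5.3928, (cx,cy)=(0.6481,0.7616)
member 1 (0-2): L=6.5000, (cx,cy)=(1.0000,0.0000)
member 2 (1-2): L=5.0890, (cx,cy)=(0.5905,-0.8070)
solve A·x = −loads:
  F[0-1] = -402.8180 N (compression)
  F[0-2] = +157.9300 N (tension)
  F[1-2] = -267.4539 N (compression)
  Rx@0 = +103.1300 N
  Ry@0 = +306.7735 N
  Ry@2 = +215.8465 N

-402.818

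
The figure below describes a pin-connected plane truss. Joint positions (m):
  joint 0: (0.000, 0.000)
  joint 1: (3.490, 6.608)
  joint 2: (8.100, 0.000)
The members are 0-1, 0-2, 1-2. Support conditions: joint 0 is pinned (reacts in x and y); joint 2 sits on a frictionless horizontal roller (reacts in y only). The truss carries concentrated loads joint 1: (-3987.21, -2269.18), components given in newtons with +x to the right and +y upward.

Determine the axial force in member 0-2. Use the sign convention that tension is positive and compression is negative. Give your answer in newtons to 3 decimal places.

N=3 nodes, M=3 members, R=3 reactions → 2N=6, M+R=6
member 0 (0-1): L=7.4730, (cx,cy)=(0.4670,0.8842)
member 1 (0-2): L=8.1000, (cx,cy)=(1.0000,0.0000)
member 2 (1-2): L=8.0572, (cx,cy)=(0.5722,-0.8201)
solve A·x = −loads:
  F[0-1] = -5139.0997 N (compression)
  F[0-2] = -1587.1762 N (compression)
  F[1-2] = +2773.9971 N (tension)
  Rx@0 = +3987.2100 N
  Ry@0 = +4544.2473 N
  Ry@2 = -2275.0673 N

-1587.176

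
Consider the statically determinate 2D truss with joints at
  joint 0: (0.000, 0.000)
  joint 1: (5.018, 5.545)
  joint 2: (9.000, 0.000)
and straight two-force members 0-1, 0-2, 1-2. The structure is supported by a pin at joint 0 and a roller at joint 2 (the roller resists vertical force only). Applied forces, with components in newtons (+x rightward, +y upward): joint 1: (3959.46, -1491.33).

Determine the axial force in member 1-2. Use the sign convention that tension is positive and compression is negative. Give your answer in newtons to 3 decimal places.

N=3 nodes, M=3 members, R=3 reactions → 2N=6, M+R=6
member 0 (0-1): L=7.4785, (cx,cy)=(0.6710,0.7415)
member 1 (0-2): L=9.0000, (cx,cy)=(1.0000,0.0000)
member 2 (1-2): L=6.8267, (cx,cy)=(0.5833,-0.8123)
solve A·x = −loads:
  F[0-1] = +2400.1694 N (tension)
  F[0-2] = +2348.9611 N (tension)
  F[1-2] = -4027.0139 N (compression)
  Rx@0 = -3959.4600 N
  Ry@0 = -1779.6366 N
  Ry@2 = +3270.9666 N

-4027.014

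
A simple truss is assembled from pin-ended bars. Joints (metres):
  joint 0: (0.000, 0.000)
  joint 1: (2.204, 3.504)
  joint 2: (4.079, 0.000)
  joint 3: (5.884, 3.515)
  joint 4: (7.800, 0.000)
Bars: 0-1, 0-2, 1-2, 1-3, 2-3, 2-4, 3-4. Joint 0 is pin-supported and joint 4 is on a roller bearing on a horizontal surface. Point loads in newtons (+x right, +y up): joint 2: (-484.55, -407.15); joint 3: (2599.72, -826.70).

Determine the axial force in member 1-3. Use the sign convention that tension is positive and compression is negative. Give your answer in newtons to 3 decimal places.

N=5 nodes, M=7 members, R=3 reactions → 2N=10, M+R=10
member 0 (0-1): L=4.1395, (cx,cy)=(0.5324,0.8465)
member 1 (0-2): L=4.0790, (cx,cy)=(1.0000,0.0000)
member 2 (1-2): L=3.9741, (cx,cy)=(0.4718,-0.8817)
member 3 (1-3): L=3.6800, (cx,cy)=(1.0000,0.0030)
member 4 (2-3): L=3.9514, (cx,cy)=(0.4568,0.8896)
member 5 (2-4): L=3.7210, (cx,cy)=(1.0000,0.0000)
member 6 (3-4): L=4.0033, (cx,cy)=(0.4786,-0.8780)
solve A·x = −loads:
  F[0-1] = +914.6612 N (tension)
  F[0-2] = +1628.1781 N (tension)
  F[1-2] = -875.0642 N (compression)
  F[1-3] = +899.8533 N (tension)
  F[2-3] = +1325.0242 N (tension)
  F[2-4] = +1094.5934 N (tension)
  F[3-4] = -2287.0397 N (compression)
  Rx@0 = -2115.1700 N
  Ry@0 = -774.2376 N
  Ry@4 = +2008.0876 N

899.853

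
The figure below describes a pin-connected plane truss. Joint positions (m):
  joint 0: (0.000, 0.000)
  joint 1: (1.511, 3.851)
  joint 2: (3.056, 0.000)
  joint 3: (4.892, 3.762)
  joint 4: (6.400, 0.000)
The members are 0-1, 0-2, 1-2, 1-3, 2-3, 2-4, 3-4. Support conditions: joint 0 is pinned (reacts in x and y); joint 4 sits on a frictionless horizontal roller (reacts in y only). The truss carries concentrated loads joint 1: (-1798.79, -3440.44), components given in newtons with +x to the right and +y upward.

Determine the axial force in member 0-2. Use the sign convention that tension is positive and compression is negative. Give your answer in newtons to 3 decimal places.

-342.902

N=5 nodes, M=7 members, R=3 reactions → 2N=10, M+R=10
member 0 (0-1): L=4.1368, (cx,cy)=(0.3653,0.9309)
member 1 (0-2): L=3.0560, (cx,cy)=(1.0000,0.0000)
member 2 (1-2): L=4.1494, (cx,cy)=(0.3723,-0.9281)
member 3 (1-3): L=3.3822, (cx,cy)=(0.9997,-0.0263)
member 4 (2-3): L=4.1861, (cx,cy)=(0.4386,0.8987)
member 5 (2-4): L=3.3440, (cx,cy)=(1.0000,0.0000)
member 6 (3-4): L=4.0530, (cx,cy)=(0.3721,-0.9282)
solve A·x = −loads:
  F[0-1] = -3985.9393 N (compression)
  F[0-2] = -342.9020 N (compression)
  F[1-2] = +284.3026 N (tension)
  F[1-3] = +237.1251 N (tension)
  F[2-3] = -293.6059 N (compression)
  F[2-4] = -108.2695 N (compression)
  F[3-4] = +290.9912 N (tension)
  Rx@0 = +1798.7900 N
  Ry@0 = +3710.5393 N
  Ry@4 = -270.0993 N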